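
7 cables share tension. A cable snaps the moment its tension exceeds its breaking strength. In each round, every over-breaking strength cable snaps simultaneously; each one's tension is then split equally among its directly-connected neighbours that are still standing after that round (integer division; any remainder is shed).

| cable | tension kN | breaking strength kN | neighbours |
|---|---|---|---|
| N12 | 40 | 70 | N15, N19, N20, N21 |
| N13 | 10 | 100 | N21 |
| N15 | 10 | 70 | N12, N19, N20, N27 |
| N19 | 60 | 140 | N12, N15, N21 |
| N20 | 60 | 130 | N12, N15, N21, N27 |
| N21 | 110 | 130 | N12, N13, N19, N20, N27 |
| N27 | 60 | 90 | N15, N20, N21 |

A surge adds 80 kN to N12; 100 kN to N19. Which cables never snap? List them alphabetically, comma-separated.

Round 1 — N12 at 120 > 70; N19 at 160 > 140. N12, N19 snap.
  N12 sheds 120 kN to N15, N20, N21: 40 each.
    N15: 10+40 = 50 ≤ 70
    N20: 60+40 = 100 ≤ 130
    N21: 110+40 = 150 > 130
  N19 sheds 160 kN to N15, N21: 80 each.
    N15: 50+80 = 130 > 70
    N21: 150+80 = 230 > 130
Round 2 — N15, N21 snap.
  N15 sheds 130 kN to N20, N27: 65 each.
    N20: 100+65 = 165 > 130
    N27: 60+65 = 125 > 90
  N21 sheds 230 kN to N13, N20, N27: 76 each (2 lost).
    N13: 10+76 = 86 ≤ 100
    N20: 165+76 = 241 > 130
    N27: 125+76 = 201 > 90
Round 3 — N20, N27 snap.
  N20 sheds 241 kN: no online neighbours, lost.
  N27 sheds 201 kN: no online neighbours, lost.
No further breaks.

N13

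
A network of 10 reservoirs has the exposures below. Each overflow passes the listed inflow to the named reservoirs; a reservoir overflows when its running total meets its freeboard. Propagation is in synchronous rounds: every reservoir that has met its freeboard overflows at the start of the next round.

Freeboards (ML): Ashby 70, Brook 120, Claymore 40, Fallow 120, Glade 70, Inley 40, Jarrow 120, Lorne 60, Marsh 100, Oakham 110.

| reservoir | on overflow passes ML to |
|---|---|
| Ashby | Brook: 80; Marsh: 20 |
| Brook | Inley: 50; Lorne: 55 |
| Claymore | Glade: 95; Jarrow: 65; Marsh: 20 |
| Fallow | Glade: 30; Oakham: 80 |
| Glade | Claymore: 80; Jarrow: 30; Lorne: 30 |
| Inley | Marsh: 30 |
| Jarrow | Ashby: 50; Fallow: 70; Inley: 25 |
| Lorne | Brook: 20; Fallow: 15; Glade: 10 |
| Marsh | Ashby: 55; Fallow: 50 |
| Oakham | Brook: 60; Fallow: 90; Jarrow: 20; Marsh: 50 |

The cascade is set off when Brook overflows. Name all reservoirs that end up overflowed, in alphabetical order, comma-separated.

Brook, Inley

Round 1 — Brook overflows (initial).
  Inley: +50 → 50 ≥ 40
  Lorne: +55 → 55 < 60
Round 2 — Inley overflows.
  Marsh: +30 → 30 < 100
No further overflows.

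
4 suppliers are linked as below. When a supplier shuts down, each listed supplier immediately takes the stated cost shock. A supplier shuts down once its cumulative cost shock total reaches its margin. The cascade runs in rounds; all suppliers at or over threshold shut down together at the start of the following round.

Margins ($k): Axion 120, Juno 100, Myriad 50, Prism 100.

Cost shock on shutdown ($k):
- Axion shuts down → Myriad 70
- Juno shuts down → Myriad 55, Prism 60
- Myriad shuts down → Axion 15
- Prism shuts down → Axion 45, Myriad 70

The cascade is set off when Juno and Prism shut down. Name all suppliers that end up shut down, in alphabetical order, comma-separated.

Juno, Myriad, Prism

Round 1 — Juno, Prism shut down (initial).
  Axion: +45 → 45 < 120
  Myriad: +55+70 → 125 ≥ 50
Round 2 — Myriad shuts down.
  Axion: +15 → 60 < 120
No further shutdowns.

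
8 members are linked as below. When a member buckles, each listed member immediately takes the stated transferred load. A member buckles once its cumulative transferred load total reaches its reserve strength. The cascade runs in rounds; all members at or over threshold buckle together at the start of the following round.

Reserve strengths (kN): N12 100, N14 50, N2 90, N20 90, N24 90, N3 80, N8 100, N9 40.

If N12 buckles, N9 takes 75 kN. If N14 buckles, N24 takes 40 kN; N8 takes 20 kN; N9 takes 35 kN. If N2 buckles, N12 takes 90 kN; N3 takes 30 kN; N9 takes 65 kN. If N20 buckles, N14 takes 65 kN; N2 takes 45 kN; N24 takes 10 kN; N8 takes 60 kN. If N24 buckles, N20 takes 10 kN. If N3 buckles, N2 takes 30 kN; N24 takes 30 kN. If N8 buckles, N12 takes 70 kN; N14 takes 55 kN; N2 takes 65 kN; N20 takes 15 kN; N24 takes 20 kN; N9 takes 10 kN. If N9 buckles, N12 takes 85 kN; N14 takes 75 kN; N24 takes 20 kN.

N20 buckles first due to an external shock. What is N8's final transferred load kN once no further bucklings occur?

80

Round 1 — N20 buckles (initial).
  N14: +65 → 65 ≥ 50
  N2: +45 → 45 < 90
  N24: +10 → 10 < 90
  N8: +60 → 60 < 100
Round 2 — N14 buckles.
  N24: +40 → 50 < 90
  N8: +20 → 80 < 100
  N9: +35 → 35 < 40
No further bucklings.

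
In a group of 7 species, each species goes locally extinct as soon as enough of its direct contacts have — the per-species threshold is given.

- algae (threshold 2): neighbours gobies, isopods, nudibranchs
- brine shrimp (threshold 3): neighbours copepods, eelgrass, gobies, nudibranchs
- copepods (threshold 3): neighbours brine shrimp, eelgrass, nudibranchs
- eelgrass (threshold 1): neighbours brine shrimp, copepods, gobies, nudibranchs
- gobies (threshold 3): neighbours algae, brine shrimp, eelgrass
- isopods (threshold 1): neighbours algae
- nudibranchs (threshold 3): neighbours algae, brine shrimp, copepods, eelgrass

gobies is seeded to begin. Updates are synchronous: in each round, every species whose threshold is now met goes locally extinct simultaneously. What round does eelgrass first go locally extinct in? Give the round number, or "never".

2

Round 1 — gobies goes locally extinct (initial).
Round 2 — checking thresholds:
  algae: 1 of 3 neighbours < 2, holds.
  brine shrimp: 1 of 4 neighbours < 3, holds.
  eelgrass: 1 of 4 neighbours ≥ 1, goes locally extinct.
Round 3 — no new extinctions; cascade stops.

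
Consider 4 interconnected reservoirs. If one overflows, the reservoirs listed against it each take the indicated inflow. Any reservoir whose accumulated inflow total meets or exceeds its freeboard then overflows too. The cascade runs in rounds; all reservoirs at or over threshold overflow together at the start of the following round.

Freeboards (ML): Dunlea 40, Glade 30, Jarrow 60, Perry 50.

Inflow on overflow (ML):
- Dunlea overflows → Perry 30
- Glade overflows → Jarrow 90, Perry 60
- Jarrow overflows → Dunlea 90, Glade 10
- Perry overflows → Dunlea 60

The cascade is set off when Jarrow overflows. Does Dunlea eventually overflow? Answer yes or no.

Round 1 — Jarrow overflows (initial).
  Dunlea: +90 → 90 ≥ 40
  Glade: +10 → 10 < 30
Round 2 — Dunlea overflows.
  Perry: +30 → 30 < 50
No further overflows.

yes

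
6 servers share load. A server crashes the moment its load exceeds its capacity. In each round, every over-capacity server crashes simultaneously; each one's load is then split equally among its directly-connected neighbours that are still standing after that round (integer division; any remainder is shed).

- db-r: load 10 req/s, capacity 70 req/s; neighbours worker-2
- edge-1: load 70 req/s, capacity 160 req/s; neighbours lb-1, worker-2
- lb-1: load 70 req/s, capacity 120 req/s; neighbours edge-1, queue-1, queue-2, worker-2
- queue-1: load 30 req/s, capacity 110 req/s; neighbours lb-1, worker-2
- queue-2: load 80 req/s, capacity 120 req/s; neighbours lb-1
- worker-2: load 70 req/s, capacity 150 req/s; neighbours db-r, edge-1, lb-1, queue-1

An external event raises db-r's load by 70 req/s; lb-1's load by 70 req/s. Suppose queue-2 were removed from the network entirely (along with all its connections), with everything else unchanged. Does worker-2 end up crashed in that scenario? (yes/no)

With queue-2 removed:
Round 1 — db-r at 80 > 70; lb-1 at 140 > 120. db-r, lb-1 crash.
  db-r sheds 80 req/s to worker-2: 80 each.
    worker-2: 70+80 = 150 ≤ 150
  lb-1 sheds 140 req/s to edge-1, queue-1, worker-2: 46 each (2 lost).
    edge-1: 70+46 = 116 ≤ 160
    queue-1: 30+46 = 76 ≤ 110
    worker-2: 150+46 = 196 > 150
Round 2 — worker-2 crashes.
  worker-2 sheds 196 req/s to edge-1, queue-1: 98 each.
    edge-1: 116+98 = 214 > 160
    queue-1: 76+98 = 174 > 110
Round 3 — edge-1, queue-1 crash.
  edge-1 sheds 214 req/s: no online neighbours, lost.
  queue-1 sheds 174 req/s: no online neighbours, lost.
No further crashes.

yes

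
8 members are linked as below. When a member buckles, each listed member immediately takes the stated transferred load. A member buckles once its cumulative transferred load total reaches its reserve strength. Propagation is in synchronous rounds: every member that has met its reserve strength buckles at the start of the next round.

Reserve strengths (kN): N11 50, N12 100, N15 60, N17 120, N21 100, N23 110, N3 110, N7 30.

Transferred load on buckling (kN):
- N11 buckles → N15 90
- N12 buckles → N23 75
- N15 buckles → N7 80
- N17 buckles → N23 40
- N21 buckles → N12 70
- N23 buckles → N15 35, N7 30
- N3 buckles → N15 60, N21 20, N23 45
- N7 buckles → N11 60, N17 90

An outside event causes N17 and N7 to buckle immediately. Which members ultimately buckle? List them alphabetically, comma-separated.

N11, N15, N17, N7

Round 1 — N17, N7 buckle (initial).
  N11: +60 → 60 ≥ 50
  N23: +40 → 40 < 110
Round 2 — N11 buckles.
  N15: +90 → 90 ≥ 60
Round 3 — N15 buckles.
No further bucklings.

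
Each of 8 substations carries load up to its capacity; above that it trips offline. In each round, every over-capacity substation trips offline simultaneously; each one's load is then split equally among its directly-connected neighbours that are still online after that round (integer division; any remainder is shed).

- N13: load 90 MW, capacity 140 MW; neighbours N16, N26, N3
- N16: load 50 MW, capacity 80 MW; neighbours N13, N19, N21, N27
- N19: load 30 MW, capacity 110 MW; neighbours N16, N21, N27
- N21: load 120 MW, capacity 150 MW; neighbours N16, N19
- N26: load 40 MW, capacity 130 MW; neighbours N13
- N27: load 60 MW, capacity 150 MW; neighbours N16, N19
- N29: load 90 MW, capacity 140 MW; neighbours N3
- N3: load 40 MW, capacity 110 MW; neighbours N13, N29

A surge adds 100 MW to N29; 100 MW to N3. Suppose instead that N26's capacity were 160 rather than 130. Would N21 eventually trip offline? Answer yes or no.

With N26's capacity at 160:
Round 1 — N29 at 190 > 140; N3 at 140 > 110. N29, N3 trip offline.
  N29 sheds 190 MW: no online neighbours, lost.
  N3 sheds 140 MW to N13: 140 each.
    N13: 90+140 = 230 > 140
Round 2 — N13 trips offline.
  N13 sheds 230 MW to N16, N26: 115 each.
    N16: 50+115 = 165 > 80
    N26: 40+115 = 155 ≤ 160
Round 3 — N16 trips offline.
  N16 sheds 165 MW to N19, N21, N27: 55 each.
    N19: 30+55 = 85 ≤ 110
    N21: 120+55 = 175 > 150
    N27: 60+55 = 115 ≤ 150
Round 4 — N21 trips offline.
  N21 sheds 175 MW to N19: 175 each.
    N19: 85+175 = 260 > 110
Round 5 — N19 trips offline.
  N19 sheds 260 MW to N27: 260 each.
    N27: 115+260 = 375 > 150
Round 6 — N27 trips offline.
  N27 sheds 375 MW: no online neighbours, lost.
No further trips.

yes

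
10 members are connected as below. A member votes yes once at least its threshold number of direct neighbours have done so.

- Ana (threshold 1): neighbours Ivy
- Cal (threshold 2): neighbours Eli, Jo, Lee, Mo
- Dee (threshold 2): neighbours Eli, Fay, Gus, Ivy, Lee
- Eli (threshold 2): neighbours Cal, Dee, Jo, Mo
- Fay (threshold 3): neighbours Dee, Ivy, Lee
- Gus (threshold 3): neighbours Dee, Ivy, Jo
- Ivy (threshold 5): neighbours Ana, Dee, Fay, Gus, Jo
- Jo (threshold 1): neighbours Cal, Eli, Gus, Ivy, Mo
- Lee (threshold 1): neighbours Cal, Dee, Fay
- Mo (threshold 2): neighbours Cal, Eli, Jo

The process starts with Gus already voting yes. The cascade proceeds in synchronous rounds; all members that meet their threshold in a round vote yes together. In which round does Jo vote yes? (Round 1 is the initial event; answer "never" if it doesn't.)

Round 1 — Gus votes yes (initial).
Round 2 — checking thresholds:
  Dee: 1 of 5 neighbours < 2, below threshold.
  Ivy: 1 of 5 neighbours < 5, below threshold.
  Jo: 1 of 5 neighbours ≥ 1, votes yes.
Round 3 — no new yes votes; cascade stops.

2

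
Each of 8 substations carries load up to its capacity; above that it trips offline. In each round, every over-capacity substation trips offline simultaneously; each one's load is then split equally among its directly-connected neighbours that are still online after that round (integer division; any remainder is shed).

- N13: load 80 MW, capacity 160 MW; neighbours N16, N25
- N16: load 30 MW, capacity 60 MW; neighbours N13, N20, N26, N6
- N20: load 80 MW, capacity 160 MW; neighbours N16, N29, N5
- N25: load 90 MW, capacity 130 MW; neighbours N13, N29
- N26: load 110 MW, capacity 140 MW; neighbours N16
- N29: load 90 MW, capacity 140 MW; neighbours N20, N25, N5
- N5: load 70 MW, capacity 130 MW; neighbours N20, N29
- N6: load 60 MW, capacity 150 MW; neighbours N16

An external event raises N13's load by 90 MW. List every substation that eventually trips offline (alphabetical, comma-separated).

Round 1 — N13 at 170 > 160. N13 trips offline.
  N13 sheds 170 MW to N16, N25: 85 each.
    N16: 30+85 = 115 > 60
    N25: 90+85 = 175 > 130
Round 2 — N16, N25 trip offline.
  N16 sheds 115 MW to N20, N26, N6: 38 each (1 lost).
    N20: 80+38 = 118 ≤ 160
    N26: 110+38 = 148 > 140
    N6: 60+38 = 98 ≤ 150
  N25 sheds 175 MW to N29: 175 each.
    N29: 90+175 = 265 > 140
Round 3 — N26, N29 trip offline.
  N26 sheds 148 MW: no online neighbours, lost.
  N29 sheds 265 MW to N20, N5: 132 each (1 lost).
    N20: 118+132 = 250 > 160
    N5: 70+132 = 202 > 130
Round 4 — N20, N5 trip offline.
  N20 sheds 250 MW: no online neighbours, lost.
  N5 sheds 202 MW: no online neighbours, lost.
No further trips.

N13, N16, N20, N25, N26, N29, N5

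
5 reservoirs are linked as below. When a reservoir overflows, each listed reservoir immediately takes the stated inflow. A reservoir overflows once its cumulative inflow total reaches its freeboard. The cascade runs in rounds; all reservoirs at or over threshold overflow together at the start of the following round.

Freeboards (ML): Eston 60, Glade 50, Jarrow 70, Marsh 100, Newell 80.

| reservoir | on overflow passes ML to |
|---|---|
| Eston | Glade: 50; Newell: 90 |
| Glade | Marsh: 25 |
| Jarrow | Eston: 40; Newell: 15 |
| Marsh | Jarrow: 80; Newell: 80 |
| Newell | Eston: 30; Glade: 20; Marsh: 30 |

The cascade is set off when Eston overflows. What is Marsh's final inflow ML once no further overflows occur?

Round 1 — Eston overflows (initial).
  Glade: +50 → 50 ≥ 50
  Newell: +90 → 90 ≥ 80
Round 2 — Glade, Newell overflow.
  Marsh: +25+30 → 55 < 100
No further overflows.

55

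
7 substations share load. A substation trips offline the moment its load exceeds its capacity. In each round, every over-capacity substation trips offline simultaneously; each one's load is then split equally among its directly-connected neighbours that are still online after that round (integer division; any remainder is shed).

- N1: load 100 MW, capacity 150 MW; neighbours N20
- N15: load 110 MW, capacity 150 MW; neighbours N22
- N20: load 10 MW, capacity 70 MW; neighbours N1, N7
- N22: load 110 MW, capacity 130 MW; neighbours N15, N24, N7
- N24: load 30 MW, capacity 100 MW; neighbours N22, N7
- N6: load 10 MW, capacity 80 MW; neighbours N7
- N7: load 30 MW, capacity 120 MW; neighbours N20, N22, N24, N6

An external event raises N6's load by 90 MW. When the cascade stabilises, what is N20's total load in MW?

53

Round 1 — N6 at 100 > 80. N6 trips offline.
  N6 sheds 100 MW to N7: 100 each.
    N7: 30+100 = 130 > 120
Round 2 — N7 trips offline.
  N7 sheds 130 MW to N20, N22, N24: 43 each (1 lost).
    N20: 10+43 = 53 ≤ 70
    N22: 110+43 = 153 > 130
    N24: 30+43 = 73 ≤ 100
Round 3 — N22 trips offline.
  N22 sheds 153 MW to N15, N24: 76 each (1 lost).
    N15: 110+76 = 186 > 150
    N24: 73+76 = 149 > 100
Round 4 — N15, N24 trip offline.
  N15 sheds 186 MW: no online neighbours, lost.
  N24 sheds 149 MW: no online neighbours, lost.
No further trips.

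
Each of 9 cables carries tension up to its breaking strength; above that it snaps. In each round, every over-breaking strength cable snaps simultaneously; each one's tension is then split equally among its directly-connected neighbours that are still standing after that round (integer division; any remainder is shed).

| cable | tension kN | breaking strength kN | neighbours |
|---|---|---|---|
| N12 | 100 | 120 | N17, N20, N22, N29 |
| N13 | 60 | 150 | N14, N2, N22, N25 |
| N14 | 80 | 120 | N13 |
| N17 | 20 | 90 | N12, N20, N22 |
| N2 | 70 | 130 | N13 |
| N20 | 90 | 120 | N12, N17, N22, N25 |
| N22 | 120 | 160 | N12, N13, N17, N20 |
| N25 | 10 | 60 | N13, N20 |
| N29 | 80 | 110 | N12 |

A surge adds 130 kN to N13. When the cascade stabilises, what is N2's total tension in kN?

Round 1 — N13 at 190 > 150. N13 snaps.
  N13 sheds 190 kN to N14, N2, N22, N25: 47 each (2 lost).
    N14: 80+47 = 127 > 120
    N2: 70+47 = 117 ≤ 130
    N22: 120+47 = 167 > 160
    N25: 10+47 = 57 ≤ 60
Round 2 — N14, N22 snap.
  N14 sheds 127 kN: no online neighbours, lost.
  N22 sheds 167 kN to N12, N17, N20: 55 each (2 lost).
    N12: 100+55 = 155 > 120
    N17: 20+55 = 75 ≤ 90
    N20: 90+55 = 145 > 120
Round 3 — N12, N20 snap.
  N12 sheds 155 kN to N17, N29: 77 each (1 lost).
    N17: 75+77 = 152 > 90
    N29: 80+77 = 157 > 110
  N20 sheds 145 kN to N17, N25: 72 each (1 lost).
    N17: 152+72 = 224 > 90
    N25: 57+72 = 129 > 60
Round 4 — N17, N25, N29 snap.
  N17 sheds 224 kN: no online neighbours, lost.
  N25 sheds 129 kN: no online neighbours, lost.
  N29 sheds 157 kN: no online neighbours, lost.
No further breaks.

117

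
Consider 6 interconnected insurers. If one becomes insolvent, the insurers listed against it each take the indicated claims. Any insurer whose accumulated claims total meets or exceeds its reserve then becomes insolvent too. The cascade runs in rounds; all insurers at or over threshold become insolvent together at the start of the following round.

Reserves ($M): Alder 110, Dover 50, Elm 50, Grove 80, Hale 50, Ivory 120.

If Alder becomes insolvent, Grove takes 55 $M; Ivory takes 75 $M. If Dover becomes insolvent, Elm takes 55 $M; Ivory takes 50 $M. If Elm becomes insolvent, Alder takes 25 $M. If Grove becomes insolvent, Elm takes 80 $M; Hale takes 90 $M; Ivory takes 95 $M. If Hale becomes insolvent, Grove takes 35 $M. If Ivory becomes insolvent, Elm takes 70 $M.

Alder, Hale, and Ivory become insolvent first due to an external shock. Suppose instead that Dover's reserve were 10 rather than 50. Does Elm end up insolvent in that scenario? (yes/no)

yes

With Dover's reserve at 10:
Round 1 — Alder, Hale, Ivory become insolvent (initial).
  Elm: +70 → 70 ≥ 50
  Grove: +55+35 → 90 ≥ 80
Round 2 — Elm, Grove become insolvent.
No further insolvencies.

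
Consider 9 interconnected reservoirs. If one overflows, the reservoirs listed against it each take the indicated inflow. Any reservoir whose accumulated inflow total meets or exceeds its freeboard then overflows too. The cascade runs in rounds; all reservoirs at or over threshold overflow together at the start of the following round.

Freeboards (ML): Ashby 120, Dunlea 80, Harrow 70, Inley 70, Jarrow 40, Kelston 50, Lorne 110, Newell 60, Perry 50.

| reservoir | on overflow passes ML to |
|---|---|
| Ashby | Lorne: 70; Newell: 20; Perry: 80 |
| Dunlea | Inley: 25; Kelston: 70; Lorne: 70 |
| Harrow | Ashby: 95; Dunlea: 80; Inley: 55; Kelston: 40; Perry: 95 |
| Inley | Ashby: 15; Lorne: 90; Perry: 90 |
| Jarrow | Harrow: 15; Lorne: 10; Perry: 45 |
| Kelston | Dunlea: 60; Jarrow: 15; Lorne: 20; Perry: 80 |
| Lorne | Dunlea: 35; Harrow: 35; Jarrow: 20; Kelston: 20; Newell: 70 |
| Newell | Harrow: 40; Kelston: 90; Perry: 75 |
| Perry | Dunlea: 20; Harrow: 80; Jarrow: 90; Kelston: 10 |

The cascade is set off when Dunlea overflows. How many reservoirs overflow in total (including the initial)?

Round 1 — Dunlea overflows (initial).
  Inley: +25 → 25 < 70
  Kelston: +70 → 70 ≥ 50
  Lorne: +70 → 70 < 110
Round 2 — Kelston overflows.
  Jarrow: +15 → 15 < 40
  Lorne: +20 → 90 < 110
  Perry: +80 → 80 ≥ 50
Round 3 — Perry overflows.
  Harrow: +80 → 80 ≥ 70
  Jarrow: +90 → 105 ≥ 40
Round 4 — Harrow, Jarrow overflow.
  Ashby: +95 → 95 < 120
  Inley: +55 → 80 ≥ 70
  Lorne: +10 → 100 < 110
Round 5 — Inley overflows.
  Ashby: +15 → 110 < 120
  Lorne: +90 → 190 ≥ 110
Round 6 — Lorne overflows.
  Newell: +70 → 70 ≥ 60
Round 7 — Newell overflows.
No further overflows.

8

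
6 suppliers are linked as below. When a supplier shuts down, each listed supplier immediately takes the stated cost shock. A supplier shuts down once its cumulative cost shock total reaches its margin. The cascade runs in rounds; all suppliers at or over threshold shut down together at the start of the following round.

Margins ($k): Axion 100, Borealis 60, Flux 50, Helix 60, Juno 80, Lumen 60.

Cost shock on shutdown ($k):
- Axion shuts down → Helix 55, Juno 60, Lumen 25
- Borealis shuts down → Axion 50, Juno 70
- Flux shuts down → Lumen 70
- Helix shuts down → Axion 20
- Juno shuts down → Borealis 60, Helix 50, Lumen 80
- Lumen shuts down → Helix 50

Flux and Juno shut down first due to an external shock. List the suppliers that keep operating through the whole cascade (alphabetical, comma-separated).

Axion

Round 1 — Flux, Juno shut down (initial).
  Borealis: +60 → 60 ≥ 60
  Helix: +50 → 50 < 60
  Lumen: +70+80 → 150 ≥ 60
Round 2 — Borealis, Lumen shut down.
  Axion: +50 → 50 < 100
  Helix: +50 → 100 ≥ 60
Round 3 — Helix shuts down.
  Axion: +20 → 70 < 100
No further shutdowns.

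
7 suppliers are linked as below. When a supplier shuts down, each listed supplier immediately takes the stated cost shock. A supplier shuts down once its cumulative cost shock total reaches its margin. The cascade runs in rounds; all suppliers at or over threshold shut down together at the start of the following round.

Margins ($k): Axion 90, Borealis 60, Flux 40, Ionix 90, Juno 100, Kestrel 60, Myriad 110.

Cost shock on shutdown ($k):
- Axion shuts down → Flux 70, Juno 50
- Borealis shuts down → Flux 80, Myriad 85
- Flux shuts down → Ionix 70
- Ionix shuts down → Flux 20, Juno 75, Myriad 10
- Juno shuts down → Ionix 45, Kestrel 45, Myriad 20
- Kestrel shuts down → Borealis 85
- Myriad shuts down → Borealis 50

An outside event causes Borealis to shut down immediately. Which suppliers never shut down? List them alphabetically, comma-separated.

Round 1 — Borealis shuts down (initial).
  Flux: +80 → 80 ≥ 40
  Myriad: +85 → 85 < 110
Round 2 — Flux shuts down.
  Ionix: +70 → 70 < 90
No further shutdowns.

Axion, Ionix, Juno, Kestrel, Myriad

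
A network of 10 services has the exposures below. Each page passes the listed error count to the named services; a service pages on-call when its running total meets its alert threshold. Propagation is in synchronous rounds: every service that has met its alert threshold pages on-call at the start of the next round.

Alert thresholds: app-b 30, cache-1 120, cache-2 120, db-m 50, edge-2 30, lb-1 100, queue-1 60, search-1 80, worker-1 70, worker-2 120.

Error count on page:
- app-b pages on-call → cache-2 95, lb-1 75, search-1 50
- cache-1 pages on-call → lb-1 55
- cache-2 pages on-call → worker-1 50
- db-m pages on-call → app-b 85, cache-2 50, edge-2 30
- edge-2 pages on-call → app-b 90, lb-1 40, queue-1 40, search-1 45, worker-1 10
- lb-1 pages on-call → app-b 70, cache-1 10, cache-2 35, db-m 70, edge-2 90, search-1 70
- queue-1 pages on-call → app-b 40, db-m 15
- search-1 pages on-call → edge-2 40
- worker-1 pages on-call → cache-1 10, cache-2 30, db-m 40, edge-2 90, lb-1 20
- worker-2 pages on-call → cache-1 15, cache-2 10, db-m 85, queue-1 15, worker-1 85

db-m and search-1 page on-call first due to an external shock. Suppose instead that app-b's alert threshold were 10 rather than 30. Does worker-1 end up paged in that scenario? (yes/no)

no

With app-b's alert threshold at 10:
Round 1 — db-m, search-1 page on-call (initial).
  app-b: +85 → 85 ≥ 10
  cache-2: +50 → 50 < 120
  edge-2: +30+40 → 70 ≥ 30
Round 2 — app-b, edge-2 page on-call.
  cache-2: +95 → 145 ≥ 120
  lb-1: +75+40 → 115 ≥ 100
  queue-1: +40 → 40 < 60
  worker-1: +10 → 10 < 70
Round 3 — cache-2, lb-1 page on-call.
  cache-1: +10 → 10 < 120
  worker-1: +50 → 60 < 70
No further pages.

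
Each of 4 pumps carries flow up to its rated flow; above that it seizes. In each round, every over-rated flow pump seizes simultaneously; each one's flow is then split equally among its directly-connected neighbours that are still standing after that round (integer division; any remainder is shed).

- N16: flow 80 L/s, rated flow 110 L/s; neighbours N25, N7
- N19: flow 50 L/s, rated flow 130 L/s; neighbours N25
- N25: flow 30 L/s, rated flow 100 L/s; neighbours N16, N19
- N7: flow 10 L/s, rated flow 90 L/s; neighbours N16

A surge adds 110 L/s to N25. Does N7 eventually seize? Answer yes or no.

yes

Round 1 — N25 at 140 > 100. N25 seizes.
  N25 sheds 140 L/s to N16, N19: 70 each.
    N16: 80+70 = 150 > 110
    N19: 50+70 = 120 ≤ 130
Round 2 — N16 seizes.
  N16 sheds 150 L/s to N7: 150 each.
    N7: 10+150 = 160 > 90
Round 3 — N7 seizes.
  N7 sheds 160 L/s: no online neighbours, lost.
No further seizures.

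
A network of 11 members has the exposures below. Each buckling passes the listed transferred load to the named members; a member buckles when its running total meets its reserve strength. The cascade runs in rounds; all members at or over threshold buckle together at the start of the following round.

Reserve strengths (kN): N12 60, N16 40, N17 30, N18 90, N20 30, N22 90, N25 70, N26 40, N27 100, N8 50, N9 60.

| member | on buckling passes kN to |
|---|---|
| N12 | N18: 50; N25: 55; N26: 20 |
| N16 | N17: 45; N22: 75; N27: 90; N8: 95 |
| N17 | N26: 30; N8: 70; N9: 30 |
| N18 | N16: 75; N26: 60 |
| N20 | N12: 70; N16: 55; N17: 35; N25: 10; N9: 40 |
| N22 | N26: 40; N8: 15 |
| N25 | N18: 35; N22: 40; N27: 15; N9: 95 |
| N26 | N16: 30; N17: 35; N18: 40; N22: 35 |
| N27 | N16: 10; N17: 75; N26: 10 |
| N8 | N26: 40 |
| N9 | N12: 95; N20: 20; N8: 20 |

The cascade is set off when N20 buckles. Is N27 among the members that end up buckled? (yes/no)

no

Round 1 — N20 buckles (initial).
  N12: +70 → 70 ≥ 60
  N16: +55 → 55 ≥ 40
  N17: +35 → 35 ≥ 30
  N25: +10 → 10 < 70
  N9: +40 → 40 < 60
Round 2 — N12, N16, N17 buckle.
  N18: +50 → 50 < 90
  N22: +75 → 75 < 90
  N25: +55 → 65 < 70
  N26: +20+30 → 50 ≥ 40
  N27: +90 → 90 < 100
  N8: +95+70 → 165 ≥ 50
  N9: +30 → 70 ≥ 60
Round 3 — N26, N8, N9 buckle.
  N18: +40 → 90 ≥ 90
  N22: +35 → 110 ≥ 90
Round 4 — N18, N22 buckle.
No further bucklings.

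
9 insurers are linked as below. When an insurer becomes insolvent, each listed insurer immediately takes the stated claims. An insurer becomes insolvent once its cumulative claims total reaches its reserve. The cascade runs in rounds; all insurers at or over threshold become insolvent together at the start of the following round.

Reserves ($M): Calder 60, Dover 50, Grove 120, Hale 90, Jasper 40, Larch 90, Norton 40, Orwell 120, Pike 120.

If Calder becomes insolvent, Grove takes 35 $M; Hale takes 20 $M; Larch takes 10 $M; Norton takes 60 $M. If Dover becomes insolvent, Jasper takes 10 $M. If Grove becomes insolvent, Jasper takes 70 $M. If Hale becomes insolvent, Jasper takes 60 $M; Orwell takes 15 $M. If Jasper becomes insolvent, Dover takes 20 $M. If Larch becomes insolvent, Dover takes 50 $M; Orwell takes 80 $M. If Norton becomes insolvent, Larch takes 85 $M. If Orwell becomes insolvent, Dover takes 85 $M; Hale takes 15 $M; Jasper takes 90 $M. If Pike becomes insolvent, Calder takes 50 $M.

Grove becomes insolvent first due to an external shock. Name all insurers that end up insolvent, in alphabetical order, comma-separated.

Grove, Jasper

Round 1 — Grove becomes insolvent (initial).
  Jasper: +70 → 70 ≥ 40
Round 2 — Jasper becomes insolvent.
  Dover: +20 → 20 < 50
No further insolvencies.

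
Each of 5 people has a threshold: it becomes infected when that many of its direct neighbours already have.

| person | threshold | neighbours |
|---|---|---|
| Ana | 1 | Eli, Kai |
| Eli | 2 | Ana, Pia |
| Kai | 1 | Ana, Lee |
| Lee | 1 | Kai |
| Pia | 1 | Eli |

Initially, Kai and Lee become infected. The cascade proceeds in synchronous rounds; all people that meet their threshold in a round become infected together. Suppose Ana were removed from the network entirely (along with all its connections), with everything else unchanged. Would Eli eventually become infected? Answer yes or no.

With Ana removed:
Round 1 — Kai, Lee become infected (initial).
Round 2 — no new infections; cascade stops.

no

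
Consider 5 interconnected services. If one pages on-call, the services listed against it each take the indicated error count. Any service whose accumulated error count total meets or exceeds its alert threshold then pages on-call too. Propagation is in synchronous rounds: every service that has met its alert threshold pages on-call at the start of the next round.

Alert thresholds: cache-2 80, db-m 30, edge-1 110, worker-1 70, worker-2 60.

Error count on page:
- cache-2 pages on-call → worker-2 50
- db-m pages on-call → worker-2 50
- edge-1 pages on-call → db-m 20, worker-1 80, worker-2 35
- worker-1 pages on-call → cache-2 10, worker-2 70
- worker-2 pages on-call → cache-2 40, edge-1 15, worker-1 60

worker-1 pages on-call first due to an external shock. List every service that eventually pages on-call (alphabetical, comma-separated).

Round 1 — worker-1 pages on-call (initial).
  cache-2: +10 → 10 < 80
  worker-2: +70 → 70 ≥ 60
Round 2 — worker-2 pages on-call.
  cache-2: +40 → 50 < 80
  edge-1: +15 → 15 < 110
No further pages.

worker-1, worker-2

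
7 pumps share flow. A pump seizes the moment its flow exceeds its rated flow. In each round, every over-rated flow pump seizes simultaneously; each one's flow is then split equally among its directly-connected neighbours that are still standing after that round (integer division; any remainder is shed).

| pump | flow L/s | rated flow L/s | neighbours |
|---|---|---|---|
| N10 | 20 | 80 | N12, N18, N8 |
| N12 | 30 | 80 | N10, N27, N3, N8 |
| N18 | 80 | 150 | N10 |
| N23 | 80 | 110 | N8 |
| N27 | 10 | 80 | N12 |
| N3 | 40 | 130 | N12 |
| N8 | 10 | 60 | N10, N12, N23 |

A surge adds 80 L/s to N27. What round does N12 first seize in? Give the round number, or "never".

2

Round 1 — N27 at 90 > 80. N27 seizes.
  N27 sheds 90 L/s to N12: 90 each.
    N12: 30+90 = 120 > 80
Round 2 — N12 seizes.
  N12 sheds 120 L/s to N10, N3, N8: 40 each.
    N10: 20+40 = 60 ≤ 80
    N3: 40+40 = 80 ≤ 130
    N8: 10+40 = 50 ≤ 60
No further seizures.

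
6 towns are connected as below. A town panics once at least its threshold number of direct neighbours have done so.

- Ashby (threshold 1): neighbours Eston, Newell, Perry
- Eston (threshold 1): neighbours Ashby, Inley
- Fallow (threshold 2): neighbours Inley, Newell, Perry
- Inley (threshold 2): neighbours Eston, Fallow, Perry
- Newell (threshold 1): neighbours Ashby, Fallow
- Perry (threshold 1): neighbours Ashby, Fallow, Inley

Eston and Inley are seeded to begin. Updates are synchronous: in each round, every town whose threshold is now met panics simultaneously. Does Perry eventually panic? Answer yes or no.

yes

Round 1 — Eston, Inley panic (initial).
Round 2 — checking thresholds:
  Ashby: 1 of 3 neighbours ≥ 1, panics.
  Fallow: 1 of 3 neighbours < 2, not yet.
  Perry: 1 of 3 neighbours ≥ 1, panics.
Round 3 — checking thresholds:
  Fallow: 2 of 3 neighbours ≥ 2, panics.
  Newell: 1 of 2 neighbours ≥ 1, panics.
Round 4 — no new panics; cascade stops.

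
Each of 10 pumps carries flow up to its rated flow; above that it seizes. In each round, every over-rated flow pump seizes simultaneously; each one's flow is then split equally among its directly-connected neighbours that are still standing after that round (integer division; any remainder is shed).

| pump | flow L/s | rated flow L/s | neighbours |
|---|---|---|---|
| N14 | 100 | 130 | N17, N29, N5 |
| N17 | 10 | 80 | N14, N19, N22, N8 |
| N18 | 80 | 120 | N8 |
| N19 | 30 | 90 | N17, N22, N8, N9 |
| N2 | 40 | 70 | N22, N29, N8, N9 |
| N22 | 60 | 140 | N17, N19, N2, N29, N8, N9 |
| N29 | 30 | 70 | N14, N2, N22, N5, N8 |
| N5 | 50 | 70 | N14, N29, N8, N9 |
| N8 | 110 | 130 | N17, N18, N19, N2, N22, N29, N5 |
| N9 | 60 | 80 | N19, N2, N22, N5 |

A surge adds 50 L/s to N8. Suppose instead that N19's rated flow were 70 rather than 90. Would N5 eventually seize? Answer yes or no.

With N19's rated flow at 70:
Round 1 — N8 at 160 > 130. N8 seizes.
  N8 sheds 160 L/s to N17, N18, N19, N2, N22, N29, N5: 22 each (6 lost).
    N17: 10+22 = 32 ≤ 80
    N18: 80+22 = 102 ≤ 120
    N19: 30+22 = 52 ≤ 70
    N2: 40+22 = 62 ≤ 70
    N22: 60+22 = 82 ≤ 140
    N29: 30+22 = 52 ≤ 70
    N5: 50+22 = 72 > 70
Round 2 — N5 seizes.
  N5 sheds 72 L/s to N14, N29, N9: 24 each.
    N14: 100+24 = 124 ≤ 130
    N29: 52+24 = 76 > 70
    N9: 60+24 = 84 > 80
Round 3 — N29, N9 seize.
  N29 sheds 76 L/s to N14, N2, N22: 25 each (1 lost).
    N14: 124+25 = 149 > 130
    N2: 62+25 = 87 > 70
    N22: 82+25 = 107 ≤ 140
  N9 sheds 84 L/s to N19, N2, N22: 28 each.
    N19: 52+28 = 80 > 70
    N2: 87+28 = 115 > 70
    N22: 107+28 = 135 ≤ 140
Round 4 — N14, N19, N2 seize.
  N14 sheds 149 L/s to N17: 149 each.
    N17: 32+149 = 181 > 80
  N19 sheds 80 L/s to N17, N22: 40 each.
    N17: 181+40 = 221 > 80
    N22: 135+40 = 175 > 140
  N2 sheds 115 L/s to N22: 115 each.
    N22: 175+115 = 290 > 140
Round 5 — N17, N22 seize.
  N17 sheds 221 L/s: no online neighbours, lost.
  N22 sheds 290 L/s: no online neighbours, lost.
No further seizures.

yes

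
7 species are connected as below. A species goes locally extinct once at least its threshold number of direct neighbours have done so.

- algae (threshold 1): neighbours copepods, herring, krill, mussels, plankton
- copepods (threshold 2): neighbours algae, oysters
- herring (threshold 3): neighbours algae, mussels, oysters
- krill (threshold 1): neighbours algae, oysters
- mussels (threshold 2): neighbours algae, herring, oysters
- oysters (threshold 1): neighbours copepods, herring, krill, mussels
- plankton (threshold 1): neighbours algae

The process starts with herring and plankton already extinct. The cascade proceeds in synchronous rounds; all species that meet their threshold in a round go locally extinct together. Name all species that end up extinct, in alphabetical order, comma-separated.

algae, copepods, herring, krill, mussels, oysters, plankton

Round 1 — herring, plankton go locally extinct (initial).
Round 2 — checking thresholds:
  algae: 2 of 5 neighbours ≥ 1, goes locally extinct.
  mussels: 1 of 3 neighbours < 2, not yet.
  oysters: 1 of 4 neighbours ≥ 1, goes locally extinct.
Round 3 — checking thresholds:
  copepods: 2 of 2 neighbours ≥ 2, goes locally extinct.
  krill: 2 of 2 neighbours ≥ 1, goes locally extinct.
  mussels: 3 of 3 neighbours ≥ 2, goes locally extinct.
Round 4 — no new extinctions; cascade stops.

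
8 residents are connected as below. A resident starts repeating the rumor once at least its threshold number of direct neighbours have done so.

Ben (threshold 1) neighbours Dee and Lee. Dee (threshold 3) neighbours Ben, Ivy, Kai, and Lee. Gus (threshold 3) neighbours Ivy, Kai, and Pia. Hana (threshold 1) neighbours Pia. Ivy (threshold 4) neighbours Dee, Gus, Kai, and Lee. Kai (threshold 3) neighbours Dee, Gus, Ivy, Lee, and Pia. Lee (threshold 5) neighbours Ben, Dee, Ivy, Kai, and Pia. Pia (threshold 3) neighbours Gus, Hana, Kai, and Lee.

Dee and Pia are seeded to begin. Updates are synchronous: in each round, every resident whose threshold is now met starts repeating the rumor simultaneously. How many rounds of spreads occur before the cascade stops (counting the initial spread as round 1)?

2

Round 1 — Dee, Pia start repeating the rumor (initial).
Round 2 — checking thresholds:
  Ben: 1 of 2 neighbours ≥ 1, starts repeating the rumor.
  Gus: 1 of 3 neighbours < 3, holds.
  Hana: 1 of 1 neighbours ≥ 1, starts repeating the rumor.
  Ivy: 1 of 4 neighbours < 4, holds.
  Kai: 2 of 5 neighbours < 3, holds.
  Lee: 2 of 5 neighbours < 5, holds.
Round 3 — no new spreads; cascade stops.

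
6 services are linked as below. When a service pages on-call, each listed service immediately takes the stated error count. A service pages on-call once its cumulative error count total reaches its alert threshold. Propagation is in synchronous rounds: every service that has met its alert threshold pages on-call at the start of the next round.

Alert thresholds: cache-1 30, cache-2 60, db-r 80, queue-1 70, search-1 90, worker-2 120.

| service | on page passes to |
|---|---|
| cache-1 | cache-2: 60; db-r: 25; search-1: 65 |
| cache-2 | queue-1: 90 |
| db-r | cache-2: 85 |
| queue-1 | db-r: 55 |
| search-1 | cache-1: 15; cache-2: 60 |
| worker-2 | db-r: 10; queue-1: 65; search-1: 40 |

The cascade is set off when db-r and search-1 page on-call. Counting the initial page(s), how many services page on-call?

4

Round 1 — db-r, search-1 page on-call (initial).
  cache-1: +15 → 15 < 30
  cache-2: +85+60 → 145 ≥ 60
Round 2 — cache-2 pages on-call.
  queue-1: +90 → 90 ≥ 70
Round 3 — queue-1 pages on-call.
No further pages.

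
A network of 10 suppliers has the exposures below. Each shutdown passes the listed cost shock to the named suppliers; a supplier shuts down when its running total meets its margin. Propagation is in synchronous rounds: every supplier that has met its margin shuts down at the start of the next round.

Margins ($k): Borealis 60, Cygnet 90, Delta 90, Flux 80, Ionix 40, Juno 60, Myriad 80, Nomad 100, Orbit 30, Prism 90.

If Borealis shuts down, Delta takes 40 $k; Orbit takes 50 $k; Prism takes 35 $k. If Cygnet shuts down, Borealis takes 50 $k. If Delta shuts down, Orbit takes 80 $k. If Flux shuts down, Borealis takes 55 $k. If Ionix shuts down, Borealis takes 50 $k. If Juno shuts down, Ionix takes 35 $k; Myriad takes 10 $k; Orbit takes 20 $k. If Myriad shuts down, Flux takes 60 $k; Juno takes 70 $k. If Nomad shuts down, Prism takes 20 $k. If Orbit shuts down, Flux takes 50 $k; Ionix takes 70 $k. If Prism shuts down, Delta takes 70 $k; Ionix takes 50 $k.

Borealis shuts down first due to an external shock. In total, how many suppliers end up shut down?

Round 1 — Borealis shuts down (initial).
  Delta: +40 → 40 < 90
  Orbit: +50 → 50 ≥ 30
  Prism: +35 → 35 < 90
Round 2 — Orbit shuts down.
  Flux: +50 → 50 < 80
  Ionix: +70 → 70 ≥ 40
Round 3 — Ionix shuts down.
No further shutdowns.

3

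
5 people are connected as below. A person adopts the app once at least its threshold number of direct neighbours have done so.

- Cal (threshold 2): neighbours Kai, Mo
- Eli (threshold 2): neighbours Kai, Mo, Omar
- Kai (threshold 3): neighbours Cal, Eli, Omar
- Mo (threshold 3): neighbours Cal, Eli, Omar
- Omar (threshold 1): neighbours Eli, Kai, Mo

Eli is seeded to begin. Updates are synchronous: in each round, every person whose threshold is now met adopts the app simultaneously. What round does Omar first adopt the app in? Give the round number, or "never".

Round 1 — Eli adopts the app (initial).
Round 2 — checking thresholds:
  Kai: 1 of 3 neighbours < 3, below threshold.
  Mo: 1 of 3 neighbours < 3, below threshold.
  Omar: 1 of 3 neighbours ≥ 1, adopts the app.
Round 3 — no new adoptions; cascade stops.

2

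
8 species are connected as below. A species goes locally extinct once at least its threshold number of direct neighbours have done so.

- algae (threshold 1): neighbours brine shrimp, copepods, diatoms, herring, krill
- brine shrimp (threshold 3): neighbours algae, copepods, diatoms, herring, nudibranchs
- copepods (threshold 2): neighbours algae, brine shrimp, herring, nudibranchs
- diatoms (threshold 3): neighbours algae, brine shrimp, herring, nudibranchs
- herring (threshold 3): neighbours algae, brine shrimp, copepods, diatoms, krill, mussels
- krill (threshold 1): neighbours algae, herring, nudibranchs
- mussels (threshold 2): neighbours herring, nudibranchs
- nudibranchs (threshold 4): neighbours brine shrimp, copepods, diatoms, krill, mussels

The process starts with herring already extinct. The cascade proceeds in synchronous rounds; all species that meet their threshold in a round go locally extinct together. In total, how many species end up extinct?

8

Round 1 — herring goes locally extinct (initial).
Round 2 — checking thresholds:
  algae: 1 of 5 neighbours ≥ 1, goes locally extinct.
  brine shrimp: 1 of 5 neighbours < 3, below threshold.
  copepods: 1 of 4 neighbours < 2, below threshold.
  diatoms: 1 of 4 neighbours < 3, below threshold.
  krill: 1 of 3 neighbours ≥ 1, goes locally extinct.
  mussels: 1 of 2 neighbours < 2, below threshold.
Round 3 — checking thresholds:
  brine shrimp: 2 of 5 neighbours < 3, below threshold.
  copepods: 2 of 4 neighbours ≥ 2, goes locally extinct.
  diatoms: 2 of 4 neighbours < 3, below threshold.
  mussels: 1 of 2 neighbours < 2, below threshold.
  nudibranchs: 1 of 5 neighbours < 4, below threshold.
Round 4 — checking thresholds:
  brine shrimp: 3 of 5 neighbours ≥ 3, goes locally extinct.
  diatoms: 2 of 4 neighbours < 3, below threshold.
  mussels: 1 of 2 neighbours < 2, below threshold.
  nudibranchs: 2 of 5 neighbours < 4, below threshold.
Round 5 — checking thresholds:
  diatoms: 3 of 4 neighbours ≥ 3, goes locally extinct.
  mussels: 1 of 2 neighbours < 2, below threshold.
  nudibranchs: 3 of 5 neighbours < 4, below threshold.
Round 6 — checking thresholds:
  mussels: 1 of 2 neighbours < 2, below threshold.
  nudibranchs: 4 of 5 neighbours ≥ 4, goes locally extinct.
Round 7 — checking thresholds:
  mussels: 2 of 2 neighbours ≥ 2, goes locally extinct.
Round 8 — no new extinctions; cascade stops.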